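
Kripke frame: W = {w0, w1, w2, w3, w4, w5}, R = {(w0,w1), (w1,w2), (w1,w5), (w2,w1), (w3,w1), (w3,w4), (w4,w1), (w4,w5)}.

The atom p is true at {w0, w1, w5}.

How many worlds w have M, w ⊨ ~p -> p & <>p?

3

w0: ~p is F, p & <>p is T. ✓
w1: ~p is F, p & <>p is T. ✓
w2: ~p is T, p & <>p is F. ✗
w3: ~p is T, p & <>p is F. ✗
w4: ~p is T, p & <>p is F. ✗
w5: ~p is F, p & <>p is F. ✓
Satisfying worlds: {w0, w1, w5}.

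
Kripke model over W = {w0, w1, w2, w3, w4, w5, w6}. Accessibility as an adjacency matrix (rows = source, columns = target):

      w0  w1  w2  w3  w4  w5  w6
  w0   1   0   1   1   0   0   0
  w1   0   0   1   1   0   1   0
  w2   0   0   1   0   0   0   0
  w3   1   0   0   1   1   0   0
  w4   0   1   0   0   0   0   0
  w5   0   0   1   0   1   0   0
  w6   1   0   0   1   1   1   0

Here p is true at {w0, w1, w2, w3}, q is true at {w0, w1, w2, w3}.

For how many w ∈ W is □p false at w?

4

w0: successors {w0, w2, w3}; p there: w0:T, w2:T, w3:T. ✓
w1: successors {w2, w3, w5}; p there: w2:T, w3:T, w5:F. ✗
w2: successors {w2}; p there: w2:T. ✓
w3: successors {w0, w3, w4}; p there: w0:T, w3:T, w4:F. ✗
w4: successors {w1}; p there: w1:T. ✓
w5: successors {w2, w4}; p there: w2:T, w4:F. ✗
w6: successors {w0, w3, w4, w5}; p there: w0:T, w3:T, w4:F, w5:F. ✗
Satisfying worlds: {w0, w2, w4}.
So □p fails at the other 4 worlds.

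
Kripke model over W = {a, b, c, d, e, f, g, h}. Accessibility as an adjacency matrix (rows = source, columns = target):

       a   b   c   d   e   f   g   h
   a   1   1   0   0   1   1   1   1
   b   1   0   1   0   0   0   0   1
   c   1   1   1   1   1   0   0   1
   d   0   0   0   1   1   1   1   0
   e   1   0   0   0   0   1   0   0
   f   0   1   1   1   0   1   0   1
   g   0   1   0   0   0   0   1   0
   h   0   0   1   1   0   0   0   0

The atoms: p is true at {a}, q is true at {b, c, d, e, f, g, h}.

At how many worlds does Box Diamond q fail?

a: successors {a, b, e, f, g, h}; Diamond q there: a:T, b:T, e:T, f:T, g:T, h:T. ✓
b: successors {a, c, h}; Diamond q there: a:T, c:T, h:T. ✓
c: successors {a, b, c, d, e, h}; Diamond q there: a:T, b:T, c:T, d:T, e:T, h:T. ✓
d: successors {d, e, f, g}; Diamond q there: d:T, e:T, f:T, g:T. ✓
e: successors {a, f}; Diamond q there: a:T, f:T. ✓
f: successors {b, c, d, f, h}; Diamond q there: b:T, c:T, d:T, f:T, h:T. ✓
g: successors {b, g}; Diamond q there: b:T, g:T. ✓
h: successors {c, d}; Diamond q there: c:T, d:T. ✓
Satisfying worlds: {a, b, c, d, e, f, g, h}.
So Box Diamond q fails at the other 0 worlds.

0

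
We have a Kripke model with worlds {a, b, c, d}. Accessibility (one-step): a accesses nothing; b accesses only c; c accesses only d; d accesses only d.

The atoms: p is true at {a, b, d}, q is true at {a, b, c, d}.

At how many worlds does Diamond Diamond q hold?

a: no successors, so Diamond Diamond q fails. ✗
b: successors {c}; Diamond q there: c:T. ✓
c: successors {d}; Diamond q there: d:T. ✓
d: successors {d}; Diamond q there: d:T. ✓
Satisfying worlds: {b, c, d}.

3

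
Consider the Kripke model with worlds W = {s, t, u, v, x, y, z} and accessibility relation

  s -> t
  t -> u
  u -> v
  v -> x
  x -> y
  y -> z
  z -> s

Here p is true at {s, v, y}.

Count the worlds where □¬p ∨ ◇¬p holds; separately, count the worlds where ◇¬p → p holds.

For □¬p ∨ ◇¬p:
s: □¬p is T, ◇¬p is T. ✓
t: □¬p is T, ◇¬p is T. ✓
u: □¬p is F, ◇¬p is F. ✗
v: □¬p is T, ◇¬p is T. ✓
x: □¬p is F, ◇¬p is F. ✗
y: □¬p is T, ◇¬p is T. ✓
z: □¬p is F, ◇¬p is F. ✗
— 4 worlds.
For ◇¬p → p:
s: ◇¬p is T, p is T. ✓
t: ◇¬p is T, p is F. ✗
u: ◇¬p is F, p is F. ✓
v: ◇¬p is T, p is T. ✓
x: ◇¬p is F, p is F. ✓
y: ◇¬p is T, p is T. ✓
z: ◇¬p is F, p is F. ✓
— 6 worlds.

4 and 6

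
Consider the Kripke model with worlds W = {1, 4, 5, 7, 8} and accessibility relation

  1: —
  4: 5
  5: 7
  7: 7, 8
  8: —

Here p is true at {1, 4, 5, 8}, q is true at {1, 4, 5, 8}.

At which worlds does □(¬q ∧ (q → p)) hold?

1: no successors, so □(¬q ∧ (q → p)) holds vacuously. ✓
4: successors {5}; ¬q ∧ (q → p) there: 5:F. ✗
5: successors {7}; ¬q ∧ (q → p) there: 7:T. ✓
7: successors {7, 8}; ¬q ∧ (q → p) there: 7:T, 8:F. ✗
8: no successors, so □(¬q ∧ (q → p)) holds vacuously. ✓

{1, 5, 8}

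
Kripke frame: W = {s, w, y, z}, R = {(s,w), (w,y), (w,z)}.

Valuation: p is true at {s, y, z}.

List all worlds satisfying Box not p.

s: successors {w}; not p there: w:T. ✓
w: successors {y, z}; not p there: y:F, z:F. ✗
y: no successors, so Box not p holds vacuously. ✓
z: no successors, so Box not p holds vacuously. ✓

{s, y, z}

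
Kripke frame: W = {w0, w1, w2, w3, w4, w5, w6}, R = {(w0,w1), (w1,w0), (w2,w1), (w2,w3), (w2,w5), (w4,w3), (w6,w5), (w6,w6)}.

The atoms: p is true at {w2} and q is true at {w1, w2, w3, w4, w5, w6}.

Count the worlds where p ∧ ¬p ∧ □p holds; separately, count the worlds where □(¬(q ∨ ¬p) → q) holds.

For p ∧ ¬p ∧ □p:
w0: p is F, ¬p ∧ □p is F. ✗
w1: p is F, ¬p ∧ □p is F. ✗
w2: p is T, ¬p ∧ □p is F. ✗
w3: p is F, ¬p ∧ □p is T. ✗
w4: p is F, ¬p ∧ □p is F. ✗
w5: p is F, ¬p ∧ □p is T. ✗
w6: p is F, ¬p ∧ □p is F. ✗
— 0 worlds.
For □(¬(q ∨ ¬p) → q):
w0: successors {w1}; ¬(q ∨ ¬p) → q there: w1:T. ✓
w1: successors {w0}; ¬(q ∨ ¬p) → q there: w0:T. ✓
w2: successors {w1, w3, w5}; ¬(q ∨ ¬p) → q there: w1:T, w3:T, w5:T. ✓
w3: no successors, so □(¬(q ∨ ¬p) → q) holds vacuously. ✓
w4: successors {w3}; ¬(q ∨ ¬p) → q there: w3:T. ✓
w5: no successors, so □(¬(q ∨ ¬p) → q) holds vacuously. ✓
w6: successors {w5, w6}; ¬(q ∨ ¬p) → q there: w5:T, w6:T. ✓
— 7 worlds.

0 and 7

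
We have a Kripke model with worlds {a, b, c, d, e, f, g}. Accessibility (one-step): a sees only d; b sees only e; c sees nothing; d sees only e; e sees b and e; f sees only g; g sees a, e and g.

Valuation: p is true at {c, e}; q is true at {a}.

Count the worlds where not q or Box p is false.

a: not q is F, Box p is F. ✗
b: not q is T, Box p is T. ✓
c: not q is T, Box p is T. ✓
d: not q is T, Box p is T. ✓
e: not q is T, Box p is F. ✓
f: not q is T, Box p is F. ✓
g: not q is T, Box p is F. ✓
Satisfying worlds: {b, c, d, e, f, g}.
So not q or Box p fails at the other 1 world.

1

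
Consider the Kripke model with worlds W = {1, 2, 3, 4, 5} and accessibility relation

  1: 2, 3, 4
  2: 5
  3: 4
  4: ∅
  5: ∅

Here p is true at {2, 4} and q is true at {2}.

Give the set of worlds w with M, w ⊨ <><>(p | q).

{1}

1: successors {2, 3, 4}; <>(p | q) there: 2:F, 3:T, 4:F. ✓
2: successors {5}; <>(p | q) there: 5:F. ✗
3: successors {4}; <>(p | q) there: 4:F. ✗
4: no successors, so <><>(p | q) fails. ✗
5: no successors, so <><>(p | q) fails. ✗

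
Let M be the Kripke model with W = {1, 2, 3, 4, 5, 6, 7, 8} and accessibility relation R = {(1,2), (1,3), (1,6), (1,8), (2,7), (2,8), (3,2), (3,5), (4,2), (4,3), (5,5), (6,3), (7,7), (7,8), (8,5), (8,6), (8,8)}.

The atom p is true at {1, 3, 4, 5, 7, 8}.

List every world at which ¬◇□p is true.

1: ◇□p is T. ✗
2: ◇□p is T. ✗
3: ◇□p is T. ✗
4: ◇□p is T. ✗
5: ◇□p is T. ✗
6: ◇□p is F. ✓
7: ◇□p is T. ✗
8: ◇□p is T. ✗

{6}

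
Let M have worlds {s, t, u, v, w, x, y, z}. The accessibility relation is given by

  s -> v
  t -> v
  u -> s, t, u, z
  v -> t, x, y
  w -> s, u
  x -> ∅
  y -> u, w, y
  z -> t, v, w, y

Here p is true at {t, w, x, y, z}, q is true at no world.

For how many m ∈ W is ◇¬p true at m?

s: successors {v}; ¬p there: v:T. ✓
t: successors {v}; ¬p there: v:T. ✓
u: successors {s, t, u, z}; ¬p there: s:T, t:F, u:T, z:F. ✓
v: successors {t, x, y}; ¬p there: t:F, x:F, y:F. ✗
w: successors {s, u}; ¬p there: s:T, u:T. ✓
x: no successors, so ◇¬p fails. ✗
y: successors {u, w, y}; ¬p there: u:T, w:F, y:F. ✓
z: successors {t, v, w, y}; ¬p there: t:F, v:T, w:F, y:F. ✓
Satisfying worlds: {s, t, u, w, y, z}.

6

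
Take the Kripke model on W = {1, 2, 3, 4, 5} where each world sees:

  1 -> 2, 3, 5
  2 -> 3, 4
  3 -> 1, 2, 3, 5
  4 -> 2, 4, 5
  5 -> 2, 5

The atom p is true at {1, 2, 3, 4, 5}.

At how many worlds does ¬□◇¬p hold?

5

1: □◇¬p is F. ✓
2: □◇¬p is F. ✓
3: □◇¬p is F. ✓
4: □◇¬p is F. ✓
5: □◇¬p is F. ✓
Satisfying worlds: {1, 2, 3, 4, 5}.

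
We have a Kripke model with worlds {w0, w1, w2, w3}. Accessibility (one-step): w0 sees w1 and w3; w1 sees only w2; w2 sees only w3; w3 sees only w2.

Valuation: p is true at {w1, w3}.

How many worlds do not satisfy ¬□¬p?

w0: □¬p is F. ✓
w1: □¬p is T. ✗
w2: □¬p is F. ✓
w3: □¬p is T. ✗
Satisfying worlds: {w0, w2}.
So ¬□¬p fails at the other 2 worlds.

2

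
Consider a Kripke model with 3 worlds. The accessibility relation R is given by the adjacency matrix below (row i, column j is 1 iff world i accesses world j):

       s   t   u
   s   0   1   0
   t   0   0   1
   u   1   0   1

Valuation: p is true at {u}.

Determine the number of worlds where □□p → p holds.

2

s: □□p is T, p is F. ✗
t: □□p is F, p is F. ✓
u: □□p is F, p is T. ✓
Satisfying worlds: {t, u}.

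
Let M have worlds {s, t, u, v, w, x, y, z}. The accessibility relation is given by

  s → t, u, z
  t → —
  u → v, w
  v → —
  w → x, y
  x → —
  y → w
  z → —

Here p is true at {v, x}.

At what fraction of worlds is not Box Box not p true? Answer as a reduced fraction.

3/8

s: Box Box not p is F. ✓
t: Box Box not p is T. ✗
u: Box Box not p is F. ✓
v: Box Box not p is T. ✗
w: Box Box not p is T. ✗
x: Box Box not p is T. ✗
y: Box Box not p is F. ✓
z: Box Box not p is T. ✗
That's 3 of 8 worlds, so 3/8.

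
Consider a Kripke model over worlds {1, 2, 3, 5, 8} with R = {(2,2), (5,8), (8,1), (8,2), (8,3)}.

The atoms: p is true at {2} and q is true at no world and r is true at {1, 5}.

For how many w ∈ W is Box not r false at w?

1

1: no successors, so Box not r holds vacuously. ✓
2: successors {2}; not r there: 2:T. ✓
3: no successors, so Box not r holds vacuously. ✓
5: successors {8}; not r there: 8:T. ✓
8: successors {1, 2, 3}; not r there: 1:F, 2:T, 3:T. ✗
Satisfying worlds: {1, 2, 3, 5}.
So Box not r fails at the other 1 world.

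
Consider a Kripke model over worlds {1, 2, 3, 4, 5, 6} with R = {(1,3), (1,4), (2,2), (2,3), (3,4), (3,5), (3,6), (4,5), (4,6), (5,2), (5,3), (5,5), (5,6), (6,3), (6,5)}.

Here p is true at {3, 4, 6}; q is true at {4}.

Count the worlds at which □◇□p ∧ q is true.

1: □◇□p is F, q is F. ✗
2: □◇□p is F, q is F. ✗
3: □◇□p is F, q is F. ✗
4: □◇□p is F, q is T. ✗
5: □◇□p is F, q is F. ✗
6: □◇□p is F, q is F. ✗
Satisfying worlds: ∅.

0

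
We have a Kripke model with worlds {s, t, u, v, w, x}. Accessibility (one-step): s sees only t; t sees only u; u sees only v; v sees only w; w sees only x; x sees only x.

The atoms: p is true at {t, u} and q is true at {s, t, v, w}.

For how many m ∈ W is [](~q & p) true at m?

1

s: successors {t}; ~q & p there: t:F. ✗
t: successors {u}; ~q & p there: u:T. ✓
u: successors {v}; ~q & p there: v:F. ✗
v: successors {w}; ~q & p there: w:F. ✗
w: successors {x}; ~q & p there: x:F. ✗
x: successors {x}; ~q & p there: x:F. ✗
Satisfying worlds: {t}.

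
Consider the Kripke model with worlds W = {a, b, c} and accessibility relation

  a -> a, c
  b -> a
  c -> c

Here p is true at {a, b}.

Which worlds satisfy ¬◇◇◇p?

a: ◇◇◇p is T. ✗
b: ◇◇◇p is T. ✗
c: ◇◇◇p is F. ✓

{c}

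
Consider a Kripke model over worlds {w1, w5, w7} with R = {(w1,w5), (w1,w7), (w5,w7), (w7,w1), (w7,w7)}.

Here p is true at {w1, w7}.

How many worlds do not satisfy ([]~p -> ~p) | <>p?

0

w1: []~p -> ~p is T, <>p is T. ✓
w5: []~p -> ~p is T, <>p is T. ✓
w7: []~p -> ~p is T, <>p is T. ✓
Satisfying worlds: {w1, w5, w7}.
So ([]~p -> ~p) | <>p fails at the other 0 worlds.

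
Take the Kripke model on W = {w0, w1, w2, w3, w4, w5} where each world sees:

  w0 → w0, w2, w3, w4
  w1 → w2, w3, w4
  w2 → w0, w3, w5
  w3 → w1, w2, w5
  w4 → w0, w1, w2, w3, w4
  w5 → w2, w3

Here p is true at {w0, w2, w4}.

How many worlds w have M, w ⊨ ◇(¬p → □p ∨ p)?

6

w0: successors {w0, w2, w3, w4}; ¬p → □p ∨ p there: w0:T, w2:T, w3:F, w4:T. ✓
w1: successors {w2, w3, w4}; ¬p → □p ∨ p there: w2:T, w3:F, w4:T. ✓
w2: successors {w0, w3, w5}; ¬p → □p ∨ p there: w0:T, w3:F, w5:F. ✓
w3: successors {w1, w2, w5}; ¬p → □p ∨ p there: w1:F, w2:T, w5:F. ✓
w4: successors {w0, w1, w2, w3, w4}; ¬p → □p ∨ p there: w0:T, w1:F, w2:T, w3:F, w4:T. ✓
w5: successors {w2, w3}; ¬p → □p ∨ p there: w2:T, w3:F. ✓
Satisfying worlds: {w0, w1, w2, w3, w4, w5}.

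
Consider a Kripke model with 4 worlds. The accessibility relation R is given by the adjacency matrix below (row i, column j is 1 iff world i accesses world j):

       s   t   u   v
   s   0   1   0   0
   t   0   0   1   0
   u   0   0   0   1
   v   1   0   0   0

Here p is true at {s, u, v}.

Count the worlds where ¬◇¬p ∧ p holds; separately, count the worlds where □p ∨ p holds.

For ¬◇¬p ∧ p:
s: ¬◇¬p is F, p is T. ✗
t: ¬◇¬p is T, p is F. ✗
u: ¬◇¬p is T, p is T. ✓
v: ¬◇¬p is T, p is T. ✓
— 2 worlds.
For □p ∨ p:
s: □p is F, p is T. ✓
t: □p is T, p is F. ✓
u: □p is T, p is T. ✓
v: □p is T, p is T. ✓
— 4 worlds.

2 and 4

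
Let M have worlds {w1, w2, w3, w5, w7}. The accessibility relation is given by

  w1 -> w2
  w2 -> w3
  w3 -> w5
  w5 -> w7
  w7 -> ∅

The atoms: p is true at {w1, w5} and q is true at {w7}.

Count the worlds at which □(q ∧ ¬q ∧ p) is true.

w1: successors {w2}; q ∧ ¬q ∧ p there: w2:F. ✗
w2: successors {w3}; q ∧ ¬q ∧ p there: w3:F. ✗
w3: successors {w5}; q ∧ ¬q ∧ p there: w5:F. ✗
w5: successors {w7}; q ∧ ¬q ∧ p there: w7:F. ✗
w7: no successors, so □(q ∧ ¬q ∧ p) holds vacuously. ✓
Satisfying worlds: {w7}.

1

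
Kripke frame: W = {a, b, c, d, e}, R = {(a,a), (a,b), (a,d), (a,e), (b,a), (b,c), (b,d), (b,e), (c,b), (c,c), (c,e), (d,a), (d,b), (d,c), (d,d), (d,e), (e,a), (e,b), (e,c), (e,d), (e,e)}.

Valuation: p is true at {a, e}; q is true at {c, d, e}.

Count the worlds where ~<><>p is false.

a: <><>p is T. ✗
b: <><>p is T. ✗
c: <><>p is T. ✗
d: <><>p is T. ✗
e: <><>p is T. ✗
Satisfying worlds: ∅.
So ~<><>p fails at the other 5 worlds.

5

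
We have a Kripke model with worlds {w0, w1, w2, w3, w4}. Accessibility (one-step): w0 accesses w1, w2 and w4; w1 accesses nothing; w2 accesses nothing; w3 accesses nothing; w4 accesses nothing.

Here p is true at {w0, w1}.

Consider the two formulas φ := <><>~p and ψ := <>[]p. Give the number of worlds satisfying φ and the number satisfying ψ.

For <><>~p:
w0: successors {w1, w2, w4}; <>~p there: w1:F, w2:F, w4:F. ✗
w1: no successors, so <><>~p fails. ✗
w2: no successors, so <><>~p fails. ✗
w3: no successors, so <><>~p fails. ✗
w4: no successors, so <><>~p fails. ✗
— 0 worlds.
For <>[]p:
w0: successors {w1, w2, w4}; []p there: w1:T, w2:T, w4:T. ✓
w1: no successors, so <>[]p fails. ✗
w2: no successors, so <>[]p fails. ✗
w3: no successors, so <>[]p fails. ✗
w4: no successors, so <>[]p fails. ✗
— 1 world.

0 and 1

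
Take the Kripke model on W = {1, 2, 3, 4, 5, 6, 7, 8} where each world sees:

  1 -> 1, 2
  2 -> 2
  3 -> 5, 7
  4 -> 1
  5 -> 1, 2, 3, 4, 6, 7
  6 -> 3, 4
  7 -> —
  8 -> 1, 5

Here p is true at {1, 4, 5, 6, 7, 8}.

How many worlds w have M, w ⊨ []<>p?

1: successors {1, 2}; <>p there: 1:T, 2:F. ✗
2: successors {2}; <>p there: 2:F. ✗
3: successors {5, 7}; <>p there: 5:T, 7:F. ✗
4: successors {1}; <>p there: 1:T. ✓
5: successors {1, 2, 3, 4, 6, 7}; <>p there: 1:T, 2:F, 3:T, 4:T, 6:T, 7:F. ✗
6: successors {3, 4}; <>p there: 3:T, 4:T. ✓
7: no successors, so []<>p holds vacuously. ✓
8: successors {1, 5}; <>p there: 1:T, 5:T. ✓
Satisfying worlds: {4, 6, 7, 8}.

4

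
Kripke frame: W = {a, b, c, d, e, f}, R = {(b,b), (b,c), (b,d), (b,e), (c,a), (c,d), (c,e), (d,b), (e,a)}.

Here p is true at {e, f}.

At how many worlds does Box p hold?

a: no successors, so Box p holds vacuously. ✓
b: successors {b, c, d, e}; p there: b:F, c:F, d:F, e:T. ✗
c: successors {a, d, e}; p there: a:F, d:F, e:T. ✗
d: successors {b}; p there: b:F. ✗
e: successors {a}; p there: a:F. ✗
f: no successors, so Box p holds vacuously. ✓
Satisfying worlds: {a, f}.

2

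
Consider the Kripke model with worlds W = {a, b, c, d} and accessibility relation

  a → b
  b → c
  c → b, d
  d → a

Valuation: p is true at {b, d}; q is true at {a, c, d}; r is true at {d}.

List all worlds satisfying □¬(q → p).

a: successors {b}; ¬(q → p) there: b:F. ✗
b: successors {c}; ¬(q → p) there: c:T. ✓
c: successors {b, d}; ¬(q → p) there: b:F, d:F. ✗
d: successors {a}; ¬(q → p) there: a:T. ✓

{b, d}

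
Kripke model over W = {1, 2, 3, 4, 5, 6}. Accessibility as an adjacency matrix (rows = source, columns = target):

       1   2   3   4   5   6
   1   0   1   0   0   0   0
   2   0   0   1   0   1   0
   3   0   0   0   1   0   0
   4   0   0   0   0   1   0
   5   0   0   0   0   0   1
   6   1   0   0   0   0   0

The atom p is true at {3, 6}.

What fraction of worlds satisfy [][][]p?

1: successors {2}; [][]p there: 2:F. ✗
2: successors {3, 5}; [][]p there: 3:F, 5:F. ✗
3: successors {4}; [][]p there: 4:T. ✓
4: successors {5}; [][]p there: 5:F. ✗
5: successors {6}; [][]p there: 6:F. ✗
6: successors {1}; [][]p there: 1:F. ✗
That's 1 of 6 worlds, so 1/6.

1/6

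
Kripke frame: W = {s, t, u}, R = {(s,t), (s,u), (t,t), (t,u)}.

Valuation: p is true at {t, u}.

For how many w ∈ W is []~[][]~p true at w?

s: successors {t, u}; ~[][]~p there: t:T, u:F. ✗
t: successors {t, u}; ~[][]~p there: t:T, u:F. ✗
u: no successors, so []~[][]~p holds vacuously. ✓
Satisfying worlds: {u}.

1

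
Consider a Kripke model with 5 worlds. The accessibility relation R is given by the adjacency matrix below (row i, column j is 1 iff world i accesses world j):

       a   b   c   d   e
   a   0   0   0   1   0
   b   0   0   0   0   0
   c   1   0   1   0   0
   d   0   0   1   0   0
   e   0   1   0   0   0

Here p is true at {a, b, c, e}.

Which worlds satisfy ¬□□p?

{c}

a: □□p is T. ✗
b: □□p is T. ✗
c: □□p is F. ✓
d: □□p is T. ✗
e: □□p is T. ✗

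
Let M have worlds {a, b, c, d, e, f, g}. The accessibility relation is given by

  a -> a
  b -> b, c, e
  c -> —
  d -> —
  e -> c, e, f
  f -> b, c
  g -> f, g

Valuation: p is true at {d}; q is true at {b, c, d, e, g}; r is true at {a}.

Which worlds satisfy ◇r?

{a}

a: successors {a}; r there: a:T. ✓
b: successors {b, c, e}; r there: b:F, c:F, e:F. ✗
c: no successors, so ◇r fails. ✗
d: no successors, so ◇r fails. ✗
e: successors {c, e, f}; r there: c:F, e:F, f:F. ✗
f: successors {b, c}; r there: b:F, c:F. ✗
g: successors {f, g}; r there: f:F, g:F. ✗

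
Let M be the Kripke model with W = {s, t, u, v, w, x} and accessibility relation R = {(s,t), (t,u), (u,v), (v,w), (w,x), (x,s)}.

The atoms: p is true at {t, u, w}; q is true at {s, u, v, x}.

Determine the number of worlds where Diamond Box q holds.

s: successors {t}; Box q there: t:T. ✓
t: successors {u}; Box q there: u:T. ✓
u: successors {v}; Box q there: v:F. ✗
v: successors {w}; Box q there: w:T. ✓
w: successors {x}; Box q there: x:T. ✓
x: successors {s}; Box q there: s:F. ✗
Satisfying worlds: {s, t, v, w}.

4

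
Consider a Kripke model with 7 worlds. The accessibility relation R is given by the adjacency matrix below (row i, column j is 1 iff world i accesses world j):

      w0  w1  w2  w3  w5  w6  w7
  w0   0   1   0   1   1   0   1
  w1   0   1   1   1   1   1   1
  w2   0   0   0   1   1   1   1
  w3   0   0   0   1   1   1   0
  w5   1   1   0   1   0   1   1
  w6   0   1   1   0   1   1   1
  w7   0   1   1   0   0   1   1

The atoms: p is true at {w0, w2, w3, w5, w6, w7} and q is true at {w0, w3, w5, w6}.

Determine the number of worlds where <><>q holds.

7

w0: successors {w1, w3, w5, w7}; <>q there: w1:T, w3:T, w5:T, w7:T. ✓
w1: successors {w1, w2, w3, w5, w6, w7}; <>q there: w1:T, w2:T, w3:T, w5:T, w6:T, w7:T. ✓
w2: successors {w3, w5, w6, w7}; <>q there: w3:T, w5:T, w6:T, w7:T. ✓
w3: successors {w3, w5, w6}; <>q there: w3:T, w5:T, w6:T. ✓
w5: successors {w0, w1, w3, w6, w7}; <>q there: w0:T, w1:T, w3:T, w6:T, w7:T. ✓
w6: successors {w1, w2, w5, w6, w7}; <>q there: w1:T, w2:T, w5:T, w6:T, w7:T. ✓
w7: successors {w1, w2, w6, w7}; <>q there: w1:T, w2:T, w6:T, w7:T. ✓
Satisfying worlds: {w0, w1, w2, w3, w5, w6, w7}.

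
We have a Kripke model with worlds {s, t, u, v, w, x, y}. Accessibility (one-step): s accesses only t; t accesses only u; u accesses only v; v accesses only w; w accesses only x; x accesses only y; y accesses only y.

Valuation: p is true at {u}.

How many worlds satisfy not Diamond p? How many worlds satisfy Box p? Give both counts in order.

6 and 1

For not Diamond p:
s: Diamond p is F. ✓
t: Diamond p is T. ✗
u: Diamond p is F. ✓
v: Diamond p is F. ✓
w: Diamond p is F. ✓
x: Diamond p is F. ✓
y: Diamond p is F. ✓
— 6 worlds.
For Box p:
s: successors {t}; p there: t:F. ✗
t: successors {u}; p there: u:T. ✓
u: successors {v}; p there: v:F. ✗
v: successors {w}; p there: w:F. ✗
w: successors {x}; p there: x:F. ✗
x: successors {y}; p there: y:F. ✗
y: successors {y}; p there: y:F. ✗
— 1 world.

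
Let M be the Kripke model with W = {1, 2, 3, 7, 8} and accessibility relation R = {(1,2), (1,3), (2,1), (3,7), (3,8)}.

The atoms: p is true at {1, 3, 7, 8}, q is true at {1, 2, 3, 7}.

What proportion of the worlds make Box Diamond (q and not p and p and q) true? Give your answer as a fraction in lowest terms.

1: successors {2, 3}; Diamond (q and not p and p and q) there: 2:F, 3:F. ✗
2: successors {1}; Diamond (q and not p and p and q) there: 1:F. ✗
3: successors {7, 8}; Diamond (q and not p and p and q) there: 7:F, 8:F. ✗
7: no successors, so Box Diamond (q and not p and p and q) holds vacuously. ✓
8: no successors, so Box Diamond (q and not p and p and q) holds vacuously. ✓
That's 2 of 5 worlds, so 2/5.

2/5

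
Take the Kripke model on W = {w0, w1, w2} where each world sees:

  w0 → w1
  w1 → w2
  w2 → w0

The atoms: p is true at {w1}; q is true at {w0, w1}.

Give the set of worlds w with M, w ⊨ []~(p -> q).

∅

w0: successors {w1}; ~(p -> q) there: w1:F. ✗
w1: successors {w2}; ~(p -> q) there: w2:F. ✗
w2: successors {w0}; ~(p -> q) there: w0:F. ✗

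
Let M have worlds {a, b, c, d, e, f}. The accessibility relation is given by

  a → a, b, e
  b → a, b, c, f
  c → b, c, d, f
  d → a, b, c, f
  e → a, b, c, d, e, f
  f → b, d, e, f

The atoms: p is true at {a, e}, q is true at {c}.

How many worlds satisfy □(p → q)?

a: successors {a, b, e}; p → q there: a:F, b:T, e:F. ✗
b: successors {a, b, c, f}; p → q there: a:F, b:T, c:T, f:T. ✗
c: successors {b, c, d, f}; p → q there: b:T, c:T, d:T, f:T. ✓
d: successors {a, b, c, f}; p → q there: a:F, b:T, c:T, f:T. ✗
e: successors {a, b, c, d, e, f}; p → q there: a:F, b:T, c:T, d:T, e:F, f:T. ✗
f: successors {b, d, e, f}; p → q there: b:T, d:T, e:F, f:T. ✗
Satisfying worlds: {c}.

1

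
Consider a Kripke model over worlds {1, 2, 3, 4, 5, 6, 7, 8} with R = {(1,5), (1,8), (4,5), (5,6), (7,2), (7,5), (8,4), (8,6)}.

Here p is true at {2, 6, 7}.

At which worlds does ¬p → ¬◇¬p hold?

{2, 3, 5, 6, 7}

1: ¬p is T, ¬◇¬p is F. ✗
2: ¬p is F, ¬◇¬p is T. ✓
3: ¬p is T, ¬◇¬p is T. ✓
4: ¬p is T, ¬◇¬p is F. ✗
5: ¬p is T, ¬◇¬p is T. ✓
6: ¬p is F, ¬◇¬p is T. ✓
7: ¬p is F, ¬◇¬p is F. ✓
8: ¬p is T, ¬◇¬p is F. ✗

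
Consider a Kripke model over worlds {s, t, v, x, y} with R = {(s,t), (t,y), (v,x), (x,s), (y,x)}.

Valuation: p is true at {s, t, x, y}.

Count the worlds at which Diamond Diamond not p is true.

0

s: successors {t}; Diamond not p there: t:F. ✗
t: successors {y}; Diamond not p there: y:F. ✗
v: successors {x}; Diamond not p there: x:F. ✗
x: successors {s}; Diamond not p there: s:F. ✗
y: successors {x}; Diamond not p there: x:F. ✗
Satisfying worlds: ∅.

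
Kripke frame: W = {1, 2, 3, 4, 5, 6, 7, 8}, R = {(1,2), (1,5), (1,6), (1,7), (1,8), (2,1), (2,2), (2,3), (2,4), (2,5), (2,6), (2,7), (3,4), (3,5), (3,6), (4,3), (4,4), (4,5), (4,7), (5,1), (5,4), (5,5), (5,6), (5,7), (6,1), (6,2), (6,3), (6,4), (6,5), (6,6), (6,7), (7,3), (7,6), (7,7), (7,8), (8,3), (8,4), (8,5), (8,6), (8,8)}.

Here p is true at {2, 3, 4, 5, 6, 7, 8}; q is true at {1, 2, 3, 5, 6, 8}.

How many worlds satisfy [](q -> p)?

1: successors {2, 5, 6, 7, 8}; q -> p there: 2:T, 5:T, 6:T, 7:T, 8:T. ✓
2: successors {1, 2, 3, 4, 5, 6, 7}; q -> p there: 1:F, 2:T, 3:T, 4:T, 5:T, 6:T, 7:T. ✗
3: successors {4, 5, 6}; q -> p there: 4:T, 5:T, 6:T. ✓
4: successors {3, 4, 5, 7}; q -> p there: 3:T, 4:T, 5:T, 7:T. ✓
5: successors {1, 4, 5, 6, 7}; q -> p there: 1:F, 4:T, 5:T, 6:T, 7:T. ✗
6: successors {1, 2, 3, 4, 5, 6, 7}; q -> p there: 1:F, 2:T, 3:T, 4:T, 5:T, 6:T, 7:T. ✗
7: successors {3, 6, 7, 8}; q -> p there: 3:T, 6:T, 7:T, 8:T. ✓
8: successors {3, 4, 5, 6, 8}; q -> p there: 3:T, 4:T, 5:T, 6:T, 8:T. ✓
Satisfying worlds: {1, 3, 4, 7, 8}.

5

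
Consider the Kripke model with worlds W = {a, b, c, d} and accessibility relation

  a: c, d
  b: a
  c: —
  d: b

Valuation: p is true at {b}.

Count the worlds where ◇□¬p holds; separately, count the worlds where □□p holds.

3 and 2

For ◇□¬p:
a: successors {c, d}; □¬p there: c:T, d:F. ✓
b: successors {a}; □¬p there: a:T. ✓
c: no successors, so ◇□¬p fails. ✗
d: successors {b}; □¬p there: b:T. ✓
— 3 worlds.
For □□p:
a: successors {c, d}; □p there: c:T, d:T. ✓
b: successors {a}; □p there: a:F. ✗
c: no successors, so □□p holds vacuously. ✓
d: successors {b}; □p there: b:F. ✗
— 2 worlds.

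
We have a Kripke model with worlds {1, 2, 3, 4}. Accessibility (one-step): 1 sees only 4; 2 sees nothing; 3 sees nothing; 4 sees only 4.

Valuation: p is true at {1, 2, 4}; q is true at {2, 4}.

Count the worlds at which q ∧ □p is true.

2

1: q is F, □p is T. ✗
2: q is T, □p is T. ✓
3: q is F, □p is T. ✗
4: q is T, □p is T. ✓
Satisfying worlds: {2, 4}.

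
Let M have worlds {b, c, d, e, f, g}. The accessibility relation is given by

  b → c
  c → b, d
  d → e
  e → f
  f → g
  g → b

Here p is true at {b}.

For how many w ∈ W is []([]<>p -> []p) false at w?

3

b: successors {c}; []<>p -> []p there: c:T. ✓
c: successors {b, d}; []<>p -> []p there: b:F, d:T. ✗
d: successors {e}; []<>p -> []p there: e:T. ✓
e: successors {f}; []<>p -> []p there: f:F. ✗
f: successors {g}; []<>p -> []p there: g:T. ✓
g: successors {b}; []<>p -> []p there: b:F. ✗
Satisfying worlds: {b, d, f}.
So []([]<>p -> []p) fails at the other 3 worlds.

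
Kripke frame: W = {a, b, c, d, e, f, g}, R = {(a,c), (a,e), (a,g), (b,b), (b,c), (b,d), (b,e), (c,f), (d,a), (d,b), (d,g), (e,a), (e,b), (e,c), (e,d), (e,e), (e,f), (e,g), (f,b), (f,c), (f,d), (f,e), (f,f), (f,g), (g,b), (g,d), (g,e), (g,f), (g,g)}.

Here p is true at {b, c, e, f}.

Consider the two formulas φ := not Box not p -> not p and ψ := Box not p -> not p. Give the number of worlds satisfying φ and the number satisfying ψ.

For not Box not p -> not p:
a: not Box not p is T, not p is T. ✓
b: not Box not p is T, not p is F. ✗
c: not Box not p is T, not p is F. ✗
d: not Box not p is T, not p is T. ✓
e: not Box not p is T, not p is F. ✗
f: not Box not p is T, not p is F. ✗
g: not Box not p is T, not p is T. ✓
— 3 worlds.
For Box not p -> not p:
a: Box not p is F, not p is T. ✓
b: Box not p is F, not p is F. ✓
c: Box not p is F, not p is F. ✓
d: Box not p is F, not p is T. ✓
e: Box not p is F, not p is F. ✓
f: Box not p is F, not p is F. ✓
g: Box not p is F, not p is T. ✓
— 7 worlds.

3 and 7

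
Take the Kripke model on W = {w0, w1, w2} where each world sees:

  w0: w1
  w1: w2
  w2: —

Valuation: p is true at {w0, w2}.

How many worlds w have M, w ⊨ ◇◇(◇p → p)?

w0: successors {w1}; ◇(◇p → p) there: w1:T. ✓
w1: successors {w2}; ◇(◇p → p) there: w2:F. ✗
w2: no successors, so ◇◇(◇p → p) fails. ✗
Satisfying worlds: {w0}.

1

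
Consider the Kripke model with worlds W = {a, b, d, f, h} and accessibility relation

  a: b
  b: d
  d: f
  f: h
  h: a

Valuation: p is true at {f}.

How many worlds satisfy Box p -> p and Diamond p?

a: Box p is F, p and Diamond p is F. ✓
b: Box p is F, p and Diamond p is F. ✓
d: Box p is T, p and Diamond p is F. ✗
f: Box p is F, p and Diamond p is F. ✓
h: Box p is F, p and Diamond p is F. ✓
Satisfying worlds: {a, b, f, h}.

4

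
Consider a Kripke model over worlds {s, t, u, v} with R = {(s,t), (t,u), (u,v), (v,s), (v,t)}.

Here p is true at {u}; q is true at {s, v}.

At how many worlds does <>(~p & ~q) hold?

s: successors {t}; ~p & ~q there: t:T. ✓
t: successors {u}; ~p & ~q there: u:F. ✗
u: successors {v}; ~p & ~q there: v:F. ✗
v: successors {s, t}; ~p & ~q there: s:F, t:T. ✓
Satisfying worlds: {s, v}.

2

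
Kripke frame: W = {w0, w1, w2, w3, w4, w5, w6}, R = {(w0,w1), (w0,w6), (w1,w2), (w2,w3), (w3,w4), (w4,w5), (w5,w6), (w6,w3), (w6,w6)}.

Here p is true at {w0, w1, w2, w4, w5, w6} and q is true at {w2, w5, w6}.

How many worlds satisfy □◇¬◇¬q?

w0: successors {w1, w6}; ◇¬◇¬q there: w1:F, w6:F. ✗
w1: successors {w2}; ◇¬◇¬q there: w2:F. ✗
w2: successors {w3}; ◇¬◇¬q there: w3:T. ✓
w3: successors {w4}; ◇¬◇¬q there: w4:T. ✓
w4: successors {w5}; ◇¬◇¬q there: w5:F. ✗
w5: successors {w6}; ◇¬◇¬q there: w6:F. ✗
w6: successors {w3, w6}; ◇¬◇¬q there: w3:T, w6:F. ✗
Satisfying worlds: {w2, w3}.

2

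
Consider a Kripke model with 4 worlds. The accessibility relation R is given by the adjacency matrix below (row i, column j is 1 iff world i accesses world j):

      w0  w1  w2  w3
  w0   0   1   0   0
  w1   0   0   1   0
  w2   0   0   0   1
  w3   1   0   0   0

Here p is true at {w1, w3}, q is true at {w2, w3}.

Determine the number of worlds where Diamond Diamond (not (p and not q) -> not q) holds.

2

w0: successors {w1}; Diamond (not (p and not q) -> not q) there: w1:F. ✗
w1: successors {w2}; Diamond (not (p and not q) -> not q) there: w2:F. ✗
w2: successors {w3}; Diamond (not (p and not q) -> not q) there: w3:T. ✓
w3: successors {w0}; Diamond (not (p and not q) -> not q) there: w0:T. ✓
Satisfying worlds: {w2, w3}.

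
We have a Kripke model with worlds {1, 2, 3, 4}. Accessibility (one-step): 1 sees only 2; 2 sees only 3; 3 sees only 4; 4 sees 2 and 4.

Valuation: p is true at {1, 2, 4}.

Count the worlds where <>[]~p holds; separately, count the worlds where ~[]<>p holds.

2 and 2

For <>[]~p:
1: successors {2}; []~p there: 2:T. ✓
2: successors {3}; []~p there: 3:F. ✗
3: successors {4}; []~p there: 4:F. ✗
4: successors {2, 4}; []~p there: 2:T, 4:F. ✓
— 2 worlds.
For ~[]<>p:
1: []<>p is F. ✓
2: []<>p is T. ✗
3: []<>p is T. ✗
4: []<>p is F. ✓
— 2 worlds.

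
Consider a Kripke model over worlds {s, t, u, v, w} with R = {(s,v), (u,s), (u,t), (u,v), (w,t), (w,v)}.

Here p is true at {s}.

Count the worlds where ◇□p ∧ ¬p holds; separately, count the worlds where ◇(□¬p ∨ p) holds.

For ◇□p ∧ ¬p:
s: ◇□p is T, ¬p is F. ✗
t: ◇□p is F, ¬p is T. ✗
u: ◇□p is T, ¬p is T. ✓
v: ◇□p is F, ¬p is T. ✗
w: ◇□p is T, ¬p is T. ✓
— 2 worlds.
For ◇(□¬p ∨ p):
s: successors {v}; □¬p ∨ p there: v:T. ✓
t: no successors, so ◇(□¬p ∨ p) fails. ✗
u: successors {s, t, v}; □¬p ∨ p there: s:T, t:T, v:T. ✓
v: no successors, so ◇(□¬p ∨ p) fails. ✗
w: successors {t, v}; □¬p ∨ p there: t:T, v:T. ✓
— 3 worlds.

2 and 3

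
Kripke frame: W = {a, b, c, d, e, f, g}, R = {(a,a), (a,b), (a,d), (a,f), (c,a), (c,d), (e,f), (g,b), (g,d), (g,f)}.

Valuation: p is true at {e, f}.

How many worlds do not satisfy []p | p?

a: []p is F, p is F. ✗
b: []p is T, p is F. ✓
c: []p is F, p is F. ✗
d: []p is T, p is F. ✓
e: []p is T, p is T. ✓
f: []p is T, p is T. ✓
g: []p is F, p is F. ✗
Satisfying worlds: {b, d, e, f}.
So []p | p fails at the other 3 worlds.

3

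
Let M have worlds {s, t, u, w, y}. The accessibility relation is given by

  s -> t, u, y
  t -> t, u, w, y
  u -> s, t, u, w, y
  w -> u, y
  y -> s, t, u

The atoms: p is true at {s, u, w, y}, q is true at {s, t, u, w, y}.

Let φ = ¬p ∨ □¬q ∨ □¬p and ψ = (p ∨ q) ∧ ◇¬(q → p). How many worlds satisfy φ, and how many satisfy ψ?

For ¬p ∨ □¬q ∨ □¬p:
s: ¬p ∨ □¬q is F, □¬p is F. ✗
t: ¬p ∨ □¬q is T, □¬p is F. ✓
u: ¬p ∨ □¬q is F, □¬p is F. ✗
w: ¬p ∨ □¬q is F, □¬p is F. ✗
y: ¬p ∨ □¬q is F, □¬p is F. ✗
— 1 world.
For (p ∨ q) ∧ ◇¬(q → p):
s: p ∨ q is T, ◇¬(q → p) is T. ✓
t: p ∨ q is T, ◇¬(q → p) is T. ✓
u: p ∨ q is T, ◇¬(q → p) is T. ✓
w: p ∨ q is T, ◇¬(q → p) is F. ✗
y: p ∨ q is T, ◇¬(q → p) is T. ✓
— 4 worlds.

1 and 4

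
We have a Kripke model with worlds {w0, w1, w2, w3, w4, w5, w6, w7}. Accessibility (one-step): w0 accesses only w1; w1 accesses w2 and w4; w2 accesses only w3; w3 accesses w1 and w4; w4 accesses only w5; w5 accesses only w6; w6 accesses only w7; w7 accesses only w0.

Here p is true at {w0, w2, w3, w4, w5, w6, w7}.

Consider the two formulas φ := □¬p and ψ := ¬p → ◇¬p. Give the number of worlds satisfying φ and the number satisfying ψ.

For □¬p:
w0: successors {w1}; ¬p there: w1:T. ✓
w1: successors {w2, w4}; ¬p there: w2:F, w4:F. ✗
w2: successors {w3}; ¬p there: w3:F. ✗
w3: successors {w1, w4}; ¬p there: w1:T, w4:F. ✗
w4: successors {w5}; ¬p there: w5:F. ✗
w5: successors {w6}; ¬p there: w6:F. ✗
w6: successors {w7}; ¬p there: w7:F. ✗
w7: successors {w0}; ¬p there: w0:F. ✗
— 1 world.
For ¬p → ◇¬p:
w0: ¬p is F, ◇¬p is T. ✓
w1: ¬p is T, ◇¬p is F. ✗
w2: ¬p is F, ◇¬p is F. ✓
w3: ¬p is F, ◇¬p is T. ✓
w4: ¬p is F, ◇¬p is F. ✓
w5: ¬p is F, ◇¬p is F. ✓
w6: ¬p is F, ◇¬p is F. ✓
w7: ¬p is F, ◇¬p is F. ✓
— 7 worlds.

1 and 7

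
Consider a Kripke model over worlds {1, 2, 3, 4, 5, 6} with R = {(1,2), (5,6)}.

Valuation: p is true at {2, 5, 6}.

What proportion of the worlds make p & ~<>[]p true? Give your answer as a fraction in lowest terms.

1: p is F, ~<>[]p is F. ✗
2: p is T, ~<>[]p is T. ✓
3: p is F, ~<>[]p is T. ✗
4: p is F, ~<>[]p is T. ✗
5: p is T, ~<>[]p is F. ✗
6: p is T, ~<>[]p is T. ✓
That's 2 of 6 worlds, so 2/6 = 1/3.

1/3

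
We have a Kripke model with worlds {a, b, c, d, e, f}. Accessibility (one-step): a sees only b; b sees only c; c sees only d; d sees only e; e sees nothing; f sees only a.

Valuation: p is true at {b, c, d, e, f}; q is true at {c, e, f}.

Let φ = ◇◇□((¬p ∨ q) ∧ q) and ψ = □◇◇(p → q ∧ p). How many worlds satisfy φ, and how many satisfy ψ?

For ◇◇□((¬p ∨ q) ∧ q):
a: successors {b}; ◇□((¬p ∨ q) ∧ q) there: b:F. ✗
b: successors {c}; ◇□((¬p ∨ q) ∧ q) there: c:T. ✓
c: successors {d}; ◇□((¬p ∨ q) ∧ q) there: d:T. ✓
d: successors {e}; ◇□((¬p ∨ q) ∧ q) there: e:F. ✗
e: no successors, so ◇◇□((¬p ∨ q) ∧ q) fails. ✗
f: successors {a}; ◇□((¬p ∨ q) ∧ q) there: a:T. ✓
— 3 worlds.
For □◇◇(p → q ∧ p):
a: successors {b}; ◇◇(p → q ∧ p) there: b:F. ✗
b: successors {c}; ◇◇(p → q ∧ p) there: c:T. ✓
c: successors {d}; ◇◇(p → q ∧ p) there: d:F. ✗
d: successors {e}; ◇◇(p → q ∧ p) there: e:F. ✗
e: no successors, so □◇◇(p → q ∧ p) holds vacuously. ✓
f: successors {a}; ◇◇(p → q ∧ p) there: a:T. ✓
— 3 worlds.

3 and 3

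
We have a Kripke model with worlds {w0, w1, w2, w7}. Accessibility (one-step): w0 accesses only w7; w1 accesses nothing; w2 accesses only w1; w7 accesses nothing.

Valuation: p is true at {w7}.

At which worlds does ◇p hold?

{w0}

w0: successors {w7}; p there: w7:T. ✓
w1: no successors, so ◇p fails. ✗
w2: successors {w1}; p there: w1:F. ✗
w7: no successors, so ◇p fails. ✗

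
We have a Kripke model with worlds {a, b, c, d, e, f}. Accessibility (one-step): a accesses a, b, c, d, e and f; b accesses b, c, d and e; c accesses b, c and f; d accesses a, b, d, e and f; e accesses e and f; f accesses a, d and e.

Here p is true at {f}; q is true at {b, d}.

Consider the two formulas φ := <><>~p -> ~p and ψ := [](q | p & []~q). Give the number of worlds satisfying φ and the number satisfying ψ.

5 and 0

For <><>~p -> ~p:
a: <><>~p is T, ~p is T. ✓
b: <><>~p is T, ~p is T. ✓
c: <><>~p is T, ~p is T. ✓
d: <><>~p is T, ~p is T. ✓
e: <><>~p is T, ~p is T. ✓
f: <><>~p is T, ~p is F. ✗
— 5 worlds.
For [](q | p & []~q):
a: successors {a, b, c, d, e, f}; q | p & []~q there: a:F, b:T, c:F, d:T, e:F, f:F. ✗
b: successors {b, c, d, e}; q | p & []~q there: b:T, c:F, d:T, e:F. ✗
c: successors {b, c, f}; q | p & []~q there: b:T, c:F, f:F. ✗
d: successors {a, b, d, e, f}; q | p & []~q there: a:F, b:T, d:T, e:F, f:F. ✗
e: successors {e, f}; q | p & []~q there: e:F, f:F. ✗
f: successors {a, d, e}; q | p & []~q there: a:F, d:T, e:F. ✗
— 0 worlds.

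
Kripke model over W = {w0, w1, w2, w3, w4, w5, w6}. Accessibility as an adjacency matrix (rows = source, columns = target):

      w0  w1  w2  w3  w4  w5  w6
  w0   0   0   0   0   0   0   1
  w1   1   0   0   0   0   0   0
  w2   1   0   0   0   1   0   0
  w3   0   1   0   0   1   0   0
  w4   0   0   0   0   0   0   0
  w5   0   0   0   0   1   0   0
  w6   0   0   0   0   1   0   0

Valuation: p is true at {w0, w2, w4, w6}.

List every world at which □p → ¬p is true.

w0: □p is T, ¬p is F. ✗
w1: □p is T, ¬p is T. ✓
w2: □p is T, ¬p is F. ✗
w3: □p is F, ¬p is T. ✓
w4: □p is T, ¬p is F. ✗
w5: □p is T, ¬p is T. ✓
w6: □p is T, ¬p is F. ✗

{w1, w3, w5}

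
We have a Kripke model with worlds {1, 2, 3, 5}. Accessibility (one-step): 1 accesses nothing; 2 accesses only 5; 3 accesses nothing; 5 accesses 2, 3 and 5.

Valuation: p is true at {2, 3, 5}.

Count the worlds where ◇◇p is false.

2

1: no successors, so ◇◇p fails. ✗
2: successors {5}; ◇p there: 5:T. ✓
3: no successors, so ◇◇p fails. ✗
5: successors {2, 3, 5}; ◇p there: 2:T, 3:F, 5:T. ✓
Satisfying worlds: {2, 5}.
So ◇◇p fails at the other 2 worlds.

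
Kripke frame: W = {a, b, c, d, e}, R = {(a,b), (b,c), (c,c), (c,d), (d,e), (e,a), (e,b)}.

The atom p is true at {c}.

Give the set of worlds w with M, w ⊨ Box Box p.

{a}

a: successors {b}; Box p there: b:T. ✓
b: successors {c}; Box p there: c:F. ✗
c: successors {c, d}; Box p there: c:F, d:F. ✗
d: successors {e}; Box p there: e:F. ✗
e: successors {a, b}; Box p there: a:F, b:T. ✗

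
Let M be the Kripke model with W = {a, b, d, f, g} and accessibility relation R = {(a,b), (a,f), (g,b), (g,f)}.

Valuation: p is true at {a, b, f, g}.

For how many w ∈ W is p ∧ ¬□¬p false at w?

3

a: p is T, ¬□¬p is T. ✓
b: p is T, ¬□¬p is F. ✗
d: p is F, ¬□¬p is F. ✗
f: p is T, ¬□¬p is F. ✗
g: p is T, ¬□¬p is T. ✓
Satisfying worlds: {a, g}.
So p ∧ ¬□¬p fails at the other 3 worlds.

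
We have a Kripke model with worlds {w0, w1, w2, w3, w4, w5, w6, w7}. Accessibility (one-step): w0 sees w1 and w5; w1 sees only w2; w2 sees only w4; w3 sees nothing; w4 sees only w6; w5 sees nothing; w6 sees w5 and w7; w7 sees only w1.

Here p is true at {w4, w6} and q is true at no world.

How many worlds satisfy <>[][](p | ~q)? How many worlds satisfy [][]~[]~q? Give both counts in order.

For <>[][](p | ~q):
w0: successors {w1, w5}; [][](p | ~q) there: w1:T, w5:T. ✓
w1: successors {w2}; [][](p | ~q) there: w2:T. ✓
w2: successors {w4}; [][](p | ~q) there: w4:T. ✓
w3: no successors, so <>[][](p | ~q) fails. ✗
w4: successors {w6}; [][](p | ~q) there: w6:T. ✓
w5: no successors, so <>[][](p | ~q) fails. ✗
w6: successors {w5, w7}; [][](p | ~q) there: w5:T, w7:T. ✓
w7: successors {w1}; [][](p | ~q) there: w1:T. ✓
— 6 worlds.
For [][]~[]~q:
w0: successors {w1, w5}; []~[]~q there: w1:F, w5:T. ✗
w1: successors {w2}; []~[]~q there: w2:F. ✗
w2: successors {w4}; []~[]~q there: w4:F. ✗
w3: no successors, so [][]~[]~q holds vacuously. ✓
w4: successors {w6}; []~[]~q there: w6:F. ✗
w5: no successors, so [][]~[]~q holds vacuously. ✓
w6: successors {w5, w7}; []~[]~q there: w5:T, w7:F. ✗
w7: successors {w1}; []~[]~q there: w1:F. ✗
— 2 worlds.

6 and 2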